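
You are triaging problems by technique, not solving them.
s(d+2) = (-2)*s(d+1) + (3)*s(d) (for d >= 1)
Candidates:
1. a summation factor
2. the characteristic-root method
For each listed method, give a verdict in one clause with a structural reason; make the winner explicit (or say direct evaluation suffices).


Technique: the characteristic-root method — the recurrence is linear and homogeneous with constant coefficients, so the ansatz r^d turns it into a polynomial equation for r.
- a summation factor: a summation factor telescopes one-step recursions; this one carries higher-order memory.
- the characteristic-root method — a fit — the right tool for this form.


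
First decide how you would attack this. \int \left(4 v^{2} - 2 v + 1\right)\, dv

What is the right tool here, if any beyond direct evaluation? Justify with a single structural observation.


Best approach: no special technique — every term is a constant multiple of a power of v; term-wise power-rule integration needs no preliminary transformation.


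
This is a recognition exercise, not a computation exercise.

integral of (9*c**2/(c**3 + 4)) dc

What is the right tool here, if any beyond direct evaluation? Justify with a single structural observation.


Method: u-substitution — collected, the integrand has one factor that is, up to a constant, the derivative of an inner expression the rest depends on — substitute for that inner expression.


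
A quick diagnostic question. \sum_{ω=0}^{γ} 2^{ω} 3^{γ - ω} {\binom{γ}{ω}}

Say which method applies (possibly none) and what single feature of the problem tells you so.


Diagnosis: the binomial theorem — the summand is term ω of a binomial expansion in 2 and 3; the whole sum is a single power.


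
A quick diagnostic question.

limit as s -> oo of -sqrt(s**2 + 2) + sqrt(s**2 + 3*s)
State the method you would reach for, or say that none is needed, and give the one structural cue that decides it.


Technique: conjugate multiplication — turning the difference into a conjugate-rationalized ratio makes the limit readable.


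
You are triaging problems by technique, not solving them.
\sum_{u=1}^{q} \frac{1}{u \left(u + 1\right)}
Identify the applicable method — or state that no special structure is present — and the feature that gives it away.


Method: telescoping — rewrite \frac{1}{u \left(u + 1\right)} as simple fractions and successive terms eat each other — only the edges survive.


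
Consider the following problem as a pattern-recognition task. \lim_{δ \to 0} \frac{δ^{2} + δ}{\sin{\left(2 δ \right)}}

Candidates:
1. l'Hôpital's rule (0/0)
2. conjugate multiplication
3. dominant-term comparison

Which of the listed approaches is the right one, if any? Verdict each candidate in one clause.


Method: l'Hôpital's rule (0/0) — plug in 0: top and bottom both hit zero, so differentiate each and retry. Known elementary limits would finish this too — the rule just bypasses the case analysis.
- l'Hôpital's rule (0/0) — yes — fits the structure here.
- conjugate multiplication: no divergent radical difference is present for a conjugate pair to cancel.
- dominant-term comparison: no dominant power emerges to decide the limit by degree comparison.


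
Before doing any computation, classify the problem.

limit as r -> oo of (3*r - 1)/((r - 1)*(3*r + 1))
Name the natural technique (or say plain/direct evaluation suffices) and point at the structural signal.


Best approach: dominant-term comparison — as r grows, only the highest-degree terms matter — compare leading terms and read the limit off. l'Hôpital's at-infinity variant applies to the expression viewed as a single quotient; the leading-term comparison is the direct route.


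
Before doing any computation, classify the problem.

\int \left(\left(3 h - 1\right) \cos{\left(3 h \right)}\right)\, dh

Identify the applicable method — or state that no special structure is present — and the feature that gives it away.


Technique: integration by parts — a polynomial 3 h - 1 against the kernel \cos{\left(3 h \right)} is the signature bounded-ladder case for integration by parts.


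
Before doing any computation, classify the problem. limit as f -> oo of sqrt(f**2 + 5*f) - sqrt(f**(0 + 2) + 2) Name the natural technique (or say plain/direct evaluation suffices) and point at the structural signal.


Best approach: conjugate multiplication — the difference sqrt(f**2 + 5*f) - sqrt(f**(0 + 2) + 2) is an ∞ − ∞ stalemate; its conjugate partner breaks the tie.


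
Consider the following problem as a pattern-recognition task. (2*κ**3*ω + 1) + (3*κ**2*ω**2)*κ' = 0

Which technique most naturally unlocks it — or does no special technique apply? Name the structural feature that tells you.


Technique: the exact-equation method — 2*κ**3*ω + 1 and 3*κ**2*ω**2 pass the exactness check on the nose, so no integrating factor in ω or κ is needed at all.


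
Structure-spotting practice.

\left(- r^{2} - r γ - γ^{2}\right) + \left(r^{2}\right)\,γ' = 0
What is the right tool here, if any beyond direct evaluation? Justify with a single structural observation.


Verdict: the homogeneous substitution — the slope's numerator and denominator share total degree; set v = γ/r and the equation drops to separable form.


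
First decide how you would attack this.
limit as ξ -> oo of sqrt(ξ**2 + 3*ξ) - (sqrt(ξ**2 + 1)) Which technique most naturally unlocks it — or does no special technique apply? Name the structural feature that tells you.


Technique: conjugate multiplication — this difference gives up after one conjugate multiplication — the radical structure cancels against its conjugate.


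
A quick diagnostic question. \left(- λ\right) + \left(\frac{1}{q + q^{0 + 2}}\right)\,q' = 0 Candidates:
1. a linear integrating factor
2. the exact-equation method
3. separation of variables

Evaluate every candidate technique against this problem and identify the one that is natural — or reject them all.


Best approach: separation of variables — solved for the derivative, the right side splits multiplicatively into a function of each variable alone — divide and integrate each side. This doubles as a Bernoulli equation in the unknown as written; dividing and integrating works on it directly.
- a linear integrating factor: the unknown enters nonlinearly (through a power, a denominator, or a transcendental function), which the linear integrating-factor recipe cannot absorb as-is — any repair would come from a preliminary substitution, not the factor.
- the exact-equation method: with no real cross-dependence between the variables, the exact-equation machinery is a detour rather than the natural reading.
- separation of variables: a fit — the right tool for this form.


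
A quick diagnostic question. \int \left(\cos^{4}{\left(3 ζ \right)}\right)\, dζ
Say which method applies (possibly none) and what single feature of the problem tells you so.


Method: a trigonometric identity — \cos^{4}{\left(3 ζ \right)} is the textbook power-reduction case — identities first, antiderivatives second.


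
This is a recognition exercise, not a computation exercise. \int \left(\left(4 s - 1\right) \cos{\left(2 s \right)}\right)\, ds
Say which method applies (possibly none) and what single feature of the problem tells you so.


Verdict: integration by parts — 4 s - 1 dies after finitely many derivatives while \cos{\left(2 s \right)} cycles under integration — the tabular/parts setup.


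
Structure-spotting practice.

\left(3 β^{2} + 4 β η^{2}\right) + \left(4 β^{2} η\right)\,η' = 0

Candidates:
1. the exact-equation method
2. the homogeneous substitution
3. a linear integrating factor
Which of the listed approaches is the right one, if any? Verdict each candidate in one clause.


Diagnosis: the exact-equation method — d/dη of 3 β^{2} + 4 β η^{2} equals d/dβ of 4 β^{2} η: the form is a total differential of one potential — integrate it exactly.
- the exact-equation method — applicable, and directly so.
- the homogeneous substitution: the ratio of the variables does not determine the slope.
- a linear integrating factor: a nonlinear term in the unknown puts this outside the integrating-factor template.


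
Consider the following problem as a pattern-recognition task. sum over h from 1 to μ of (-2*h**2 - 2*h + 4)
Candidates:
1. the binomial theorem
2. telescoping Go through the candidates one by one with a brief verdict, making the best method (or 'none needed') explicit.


Best approach: no special technique — every summand is a constant multiple of a power of h — apply the standard power-sum identities one degree at a time.
- the binomial theorem: no binomial coefficients pair with matched powers.
- telescoping — neither a shifted-difference shape nor integer-spaced poles are present.


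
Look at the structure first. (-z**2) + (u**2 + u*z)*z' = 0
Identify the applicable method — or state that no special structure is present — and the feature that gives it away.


Diagnosis: the homogeneous substitution — the slope's numerator and denominator have matching total degree, so it depends only on z/u and the ratio substitution collapses it. Suitably rearranged — at times with the variables' roles exchanged — this doubles as a Bernoulli equation; the homogeneous reading needs no such setup.


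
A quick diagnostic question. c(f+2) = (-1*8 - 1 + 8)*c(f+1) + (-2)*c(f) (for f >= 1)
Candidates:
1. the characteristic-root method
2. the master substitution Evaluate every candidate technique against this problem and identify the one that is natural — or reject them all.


Technique: the characteristic-root method — shift-invariance with fixed coefficients calls for exponential trials; the characteristic polynomial finds every r^f.
- the characteristic-root method: applies; the problem has the shape this method handles.
- the master substitution: no fixed divisor shrinks the index between calls.


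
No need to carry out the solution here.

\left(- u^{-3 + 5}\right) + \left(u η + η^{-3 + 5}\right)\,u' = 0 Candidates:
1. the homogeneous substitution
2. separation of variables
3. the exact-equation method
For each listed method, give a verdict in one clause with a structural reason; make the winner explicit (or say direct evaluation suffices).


Technique: the homogeneous substitution — the slope's numerator and denominator share total degree; set v = u/η and the equation drops to separable form. Rewriting — with the variables' roles exchanged where the shape demands it — would expose a Bernoulli structure too; the homogeneous substitution simply reads the degrees directly.
- the homogeneous substitution: yes, a natural case for it.
- separation of variables — the two dependences do not factor apart.
- the exact-equation method: the mixed-partials test fails on this split — it is not an exact differential as presented.


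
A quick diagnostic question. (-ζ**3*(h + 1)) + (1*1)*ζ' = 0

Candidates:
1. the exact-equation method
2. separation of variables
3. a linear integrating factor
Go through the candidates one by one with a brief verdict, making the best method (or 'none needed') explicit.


Method: separation of variables — a product of single-variable factors, h + 1 and ζ**3 — the textbook separable form.
- the exact-equation method — exactness fails on the nose — the mixed partials do not match.
- separation of variables: yes, a natural case for it.
- a linear integrating factor — the unknown enters nonlinearly (through a power, a denominator, or a transcendental function), which the linear integrating-factor recipe cannot absorb as-is — any repair would come from a preliminary substitution, not the factor.


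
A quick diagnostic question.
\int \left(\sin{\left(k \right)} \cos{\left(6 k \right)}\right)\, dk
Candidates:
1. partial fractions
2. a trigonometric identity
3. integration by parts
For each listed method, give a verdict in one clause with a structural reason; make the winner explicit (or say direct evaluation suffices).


Technique: a trigonometric identity — \sin{\left(k \right)} \cos{\left(6 k \right)} mixes two frequencies; the product-to-sum identity splits it into single-frequency sinusoids.
- partial fractions — there is no rational-function structure to decompose.
- a trigonometric identity — applicable, and directly so.
- integration by parts: not the natural route: no polynomial-kernel product appears — a recursive parts reduction of the trigonometric product exists, but the identity rewrite is direct.


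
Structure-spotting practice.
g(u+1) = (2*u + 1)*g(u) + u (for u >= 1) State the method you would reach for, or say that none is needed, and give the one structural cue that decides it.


Technique: a summation factor — it is first-order linear but the coefficient 2*u + 1 depends on the index, so multiply through by a summation factor to telescope it.


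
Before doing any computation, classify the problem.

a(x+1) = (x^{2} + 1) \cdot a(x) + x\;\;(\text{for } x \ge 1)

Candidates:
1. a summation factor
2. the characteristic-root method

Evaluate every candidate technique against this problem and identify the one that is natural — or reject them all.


Technique: a summation factor — because the multiplier x^{2} + 1 is index-dependent, divide through by its running product and sum the resulting differences.
- a summation factor: yes, a natural case for it.
- the characteristic-root method — an index-dependent weight blocks the pure exponential ansatz.


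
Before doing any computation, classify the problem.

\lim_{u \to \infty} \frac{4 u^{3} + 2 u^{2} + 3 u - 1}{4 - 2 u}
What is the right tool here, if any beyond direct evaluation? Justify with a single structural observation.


Technique: dominant-term comparison — divide by the highest power of u present: lower-order terms vanish and the dominant ratio remains. As a single quotient, the ∞/∞ shape would yield to repeated differentiation as well — the growth comparison gets there in one look.


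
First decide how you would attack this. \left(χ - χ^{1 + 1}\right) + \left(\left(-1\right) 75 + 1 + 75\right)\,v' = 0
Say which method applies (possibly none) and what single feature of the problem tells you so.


Technique: no special technique — with v absent the equation is not coupled at all: direct integration in χ.


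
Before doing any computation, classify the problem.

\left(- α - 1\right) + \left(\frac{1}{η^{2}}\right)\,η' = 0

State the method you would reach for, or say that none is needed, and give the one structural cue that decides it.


Verdict: separation of variables — all dependence on the two variables factors apart, the defining separable shape. The cross-partial test also passes here (vacuously, each side single-variable); the potential-function route would work, separation is simply more immediate.


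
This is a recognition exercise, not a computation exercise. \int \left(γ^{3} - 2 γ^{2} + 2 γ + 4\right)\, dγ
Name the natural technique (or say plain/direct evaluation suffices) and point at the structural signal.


Method: no special technique — a term-by-term power-rule job in γ; no substitution or rearrangement earns its keep here.


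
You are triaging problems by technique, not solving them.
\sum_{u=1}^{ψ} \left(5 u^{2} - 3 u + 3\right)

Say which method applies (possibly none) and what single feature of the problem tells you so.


Technique: no special technique — the summand is a plain polynomial in u (expanding first if it arrives factored); standard power-sum formulas evaluate it term by term.


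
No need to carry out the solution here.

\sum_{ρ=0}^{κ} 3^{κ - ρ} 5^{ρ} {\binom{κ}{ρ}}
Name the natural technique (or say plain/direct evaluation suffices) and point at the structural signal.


Verdict: the binomial theorem — binomial coefficients against complementary powers of 5 and 3: recognize the binomial expansion and resum.


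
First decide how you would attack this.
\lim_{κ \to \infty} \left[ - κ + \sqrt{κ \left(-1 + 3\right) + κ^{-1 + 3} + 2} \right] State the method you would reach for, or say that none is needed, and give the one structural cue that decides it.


Method: conjugate multiplication — two divergent pieces with a minus sign between them and a radical in the mix: rationalize \sqrt{κ \left(-1 + 3\right) + κ^{-1 + 3} + 2} - κ before any limit law applies.


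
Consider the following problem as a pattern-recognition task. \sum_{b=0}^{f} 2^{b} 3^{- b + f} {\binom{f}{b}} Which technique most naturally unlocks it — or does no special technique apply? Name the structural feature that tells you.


Verdict: the binomial theorem — binomial coefficients against complementary powers of 2 and 3: recognize the binomial expansion and resum.


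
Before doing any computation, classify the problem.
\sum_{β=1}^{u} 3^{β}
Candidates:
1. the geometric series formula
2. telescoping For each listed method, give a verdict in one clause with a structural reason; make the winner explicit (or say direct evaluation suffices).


Best approach: the geometric series formula — the ratio of consecutive terms is the constant 3, independent of the index — a geometric sum.
- the geometric series formula — yes, a natural case for it.
- telescoping — as presented, consecutive terms share no shifted copy to cancel against — no rewrite is on display to change that.


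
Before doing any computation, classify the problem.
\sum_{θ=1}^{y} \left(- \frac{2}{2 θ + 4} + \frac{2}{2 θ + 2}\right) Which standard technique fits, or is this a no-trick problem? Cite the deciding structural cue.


Technique: telescoping — consecutive terms evaluate one function at adjacent indices (\frac{2}{2 θ + 2} is its current value): one term's tail is the next term's head, so the chain collapses.


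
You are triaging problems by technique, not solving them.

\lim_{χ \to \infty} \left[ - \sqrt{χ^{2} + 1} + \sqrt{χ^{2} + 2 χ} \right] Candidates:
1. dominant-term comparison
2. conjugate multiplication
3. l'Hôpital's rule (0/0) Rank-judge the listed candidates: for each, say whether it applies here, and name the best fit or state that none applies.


Diagnosis: conjugate multiplication — the difference \sqrt{χ^{2} + 2 χ} - \sqrt{χ^{2} + 1} is an ∞ − ∞ stalemate; its conjugate partner breaks the tie.
- dominant-term comparison — no dominant-degree comparison decides it.
- conjugate multiplication — applies; the problem has the shape this method handles.
- l'Hôpital's rule (0/0) — no quotient structure at all: the clash is ∞ minus ∞, which rationalizing converts into a tractable ratio.


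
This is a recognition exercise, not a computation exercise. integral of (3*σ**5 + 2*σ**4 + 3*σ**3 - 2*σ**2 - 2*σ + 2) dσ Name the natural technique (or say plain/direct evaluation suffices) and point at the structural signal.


Technique: no special technique — nothing composite, nothing rational, nothing trigonometric — each constant-multiple power of σ integrates by the power rule alone.


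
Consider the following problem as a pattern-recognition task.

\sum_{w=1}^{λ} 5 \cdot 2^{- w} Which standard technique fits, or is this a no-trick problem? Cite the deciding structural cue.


Best approach: the geometric series formula — consecutive terms stand in a fixed index-free ratio — the geometric sum formula closes it.


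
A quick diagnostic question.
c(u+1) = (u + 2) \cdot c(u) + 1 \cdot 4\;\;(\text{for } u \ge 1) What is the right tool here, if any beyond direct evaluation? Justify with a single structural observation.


Best approach: a summation factor — first-order, linear, moving coefficient u + 2: the discrete analogue of an integrating factor handles it.


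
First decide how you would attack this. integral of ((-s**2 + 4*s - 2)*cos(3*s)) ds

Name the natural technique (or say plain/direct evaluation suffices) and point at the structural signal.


Diagnosis: integration by parts — -s**2 + 4*s - 2 dies after finitely many derivatives while cos(3*s) cycles under integration — the tabular/parts setup.


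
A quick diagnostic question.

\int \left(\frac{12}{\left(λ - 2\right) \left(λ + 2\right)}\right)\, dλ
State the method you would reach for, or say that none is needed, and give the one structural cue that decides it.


Diagnosis: partial fractions — the bottom factors while the top stays lower-degree — split into simple fractions and integrate piece by piece.


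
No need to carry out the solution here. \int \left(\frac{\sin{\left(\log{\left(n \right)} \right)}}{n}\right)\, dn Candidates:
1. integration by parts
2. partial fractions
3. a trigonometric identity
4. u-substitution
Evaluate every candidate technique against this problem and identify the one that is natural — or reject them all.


Verdict: u-substitution — collected, the integrand has one factor that is, up to a constant, the derivative of an inner expression the rest depends on — substitute for that inner expression.
- integration by parts: the nonconstant-polynomial-times-standard-kernel pattern (an exp, sine, cosine, or logarithm partner) is absent.
- partial fractions — there is no rational-function structure to decompose.
- a trigonometric identity — neither the even-power reduction nor the product-to-sum identity applies to this structure.
- u-substitution: yes, a natural case for it.


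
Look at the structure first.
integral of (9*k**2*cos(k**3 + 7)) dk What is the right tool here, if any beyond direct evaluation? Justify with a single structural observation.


Best approach: u-substitution — the only nontrivial dependence routes through k**3 + 7, whose derivative supplies the leftover factor up to a constant multiple — u = k**3 + 7 flattens it.


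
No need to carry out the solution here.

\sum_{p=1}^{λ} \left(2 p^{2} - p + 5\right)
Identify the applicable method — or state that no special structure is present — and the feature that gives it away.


Diagnosis: no special technique — Faulhaber territory: sum each constant-multiple power of p with its closed-form formula, no trick required.


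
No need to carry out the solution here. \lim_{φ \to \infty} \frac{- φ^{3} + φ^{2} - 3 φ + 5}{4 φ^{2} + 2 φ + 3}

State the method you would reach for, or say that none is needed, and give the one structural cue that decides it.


Diagnosis: dominant-term comparison — divide by the highest power of φ present: lower-order terms vanish and the dominant ratio remains. l'Hôpital's at-infinity variant applies to the expression viewed as a single quotient; the leading-term comparison is the direct route.


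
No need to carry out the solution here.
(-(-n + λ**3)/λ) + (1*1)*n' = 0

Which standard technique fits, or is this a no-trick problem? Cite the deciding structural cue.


Verdict: a linear integrating factor — the unknown enters only to the first power against a nonzero forcing term — the integrating-factor template applies directly.


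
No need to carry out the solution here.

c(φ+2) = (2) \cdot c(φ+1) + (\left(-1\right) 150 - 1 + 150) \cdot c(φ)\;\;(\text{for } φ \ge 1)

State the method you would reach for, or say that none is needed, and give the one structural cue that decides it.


Method: the characteristic-root method — the recurrence is linear and homogeneous with constant coefficients, so the ansatz r^φ turns it into a polynomial equation for r.


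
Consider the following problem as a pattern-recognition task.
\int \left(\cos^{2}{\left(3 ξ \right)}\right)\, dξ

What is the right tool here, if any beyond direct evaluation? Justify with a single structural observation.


Verdict: a trigonometric identity — the exponent on \cos^{2}{\left(3 ξ \right)} is even — the power-reduction identity is the standard preprocessing step.


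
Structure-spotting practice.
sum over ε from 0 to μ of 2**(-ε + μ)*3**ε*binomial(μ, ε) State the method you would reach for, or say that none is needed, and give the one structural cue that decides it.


Diagnosis: the binomial theorem — binomial coefficients against complementary powers of 3 and 2: recognize the binomial expansion and resum.


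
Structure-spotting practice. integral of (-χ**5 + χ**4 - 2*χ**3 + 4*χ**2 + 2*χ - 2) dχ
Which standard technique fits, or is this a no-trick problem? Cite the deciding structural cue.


Verdict: no special technique — a term-by-term power-rule job in χ; no substitution or rearrangement earns its keep here.


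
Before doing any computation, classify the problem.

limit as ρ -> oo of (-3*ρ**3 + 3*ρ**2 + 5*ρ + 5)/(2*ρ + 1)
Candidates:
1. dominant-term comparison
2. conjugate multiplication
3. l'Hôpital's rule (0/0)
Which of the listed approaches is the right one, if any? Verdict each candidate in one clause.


Diagnosis: dominant-term comparison — growth-rate triage: the leading powers of ρ decide the limit, everything else is noise.
- dominant-term comparison — applicable, and directly so.
- conjugate multiplication — multiplying by a conjugate would not remove any indeterminacy here.
- l'Hôpital's rule (0/0): as a single quotient the expression runs to ∞/∞ at the limit point — an at-infinity form of the rule would apply, though the leading-growth comparison is the direct reading.


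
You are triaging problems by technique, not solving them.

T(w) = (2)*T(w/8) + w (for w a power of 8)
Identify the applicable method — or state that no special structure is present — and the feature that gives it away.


Technique: the master substitution — the argument w/8 divides the index by 8; the standard w = 8^m substitution converts it to a constant-shift recurrence.


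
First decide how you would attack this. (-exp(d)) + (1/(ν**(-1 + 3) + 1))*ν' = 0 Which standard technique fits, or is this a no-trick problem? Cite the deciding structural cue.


Best approach: separation of variables — one side of the product carries the independent variable, the other the unknown — the textbook separation shape. The equation is exact as it stands too — a potential function exists — though separation reads the split structure directly.


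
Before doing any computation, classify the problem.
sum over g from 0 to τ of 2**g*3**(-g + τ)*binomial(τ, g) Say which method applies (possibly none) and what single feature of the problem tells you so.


Diagnosis: the binomial theorem — the summand is term g of a binomial expansion in 2 and 3; the whole sum is a single power.


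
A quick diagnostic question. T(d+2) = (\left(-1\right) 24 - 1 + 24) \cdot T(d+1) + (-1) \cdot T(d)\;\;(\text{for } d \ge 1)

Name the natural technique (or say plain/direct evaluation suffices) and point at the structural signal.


Best approach: the characteristic-root method — shift-invariance with fixed coefficients calls for exponential trials; the characteristic polynomial finds every r^d.


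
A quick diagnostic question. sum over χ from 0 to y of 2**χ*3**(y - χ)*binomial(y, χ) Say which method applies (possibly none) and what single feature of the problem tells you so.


Verdict: the binomial theorem — the summand is term χ of a binomial expansion in 2 and 3; the whole sum is a single power.


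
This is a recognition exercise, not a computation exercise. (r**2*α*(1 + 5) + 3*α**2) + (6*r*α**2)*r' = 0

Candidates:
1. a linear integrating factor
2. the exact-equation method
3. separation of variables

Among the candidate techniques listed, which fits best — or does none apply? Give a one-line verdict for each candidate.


Verdict: the exact-equation method — equality of cross partials is the green light — assemble the potential function term by term.
- a linear integrating factor: the unknown enters nonlinearly (through a power, a denominator, or a transcendental function), which the linear integrating-factor recipe cannot absorb as-is — any repair would come from a preliminary substitution, not the factor.
- the exact-equation method: yes, a natural case for it.
- separation of variables: no division isolates the independent variable from the unknown.


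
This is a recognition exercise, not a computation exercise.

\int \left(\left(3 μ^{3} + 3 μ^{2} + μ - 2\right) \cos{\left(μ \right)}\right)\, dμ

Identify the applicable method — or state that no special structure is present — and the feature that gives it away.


Verdict: integration by parts — a polynomial factor 3 μ^{3} + 3 μ^{2} + μ - 2 multiplies \cos{\left(μ \right)}; differentiating 3 μ^{3} + 3 μ^{2} + μ - 2 lowers its degree while \cos{\left(μ \right)} integrates cleanly, so parts wins.


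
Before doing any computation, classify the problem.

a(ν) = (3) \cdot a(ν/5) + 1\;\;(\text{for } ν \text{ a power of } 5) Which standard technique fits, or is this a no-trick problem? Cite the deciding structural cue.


Best approach: the master substitution — the argument contracts 5-fold per step: reindex ν exponentially and solve the linear recurrence in the new index.


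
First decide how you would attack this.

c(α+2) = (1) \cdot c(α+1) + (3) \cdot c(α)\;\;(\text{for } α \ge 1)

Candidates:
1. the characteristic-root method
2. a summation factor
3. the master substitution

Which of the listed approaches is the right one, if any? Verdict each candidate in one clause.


Method: the characteristic-root method — the recurrence is linear and homogeneous with constant coefficients, so the ansatz r^α turns it into a polynomial equation for r.
- the characteristic-root method — yes — fits the structure here.
- a summation factor — the recurrence reaches back more than one step, outside the first-order family a summation factor normalizes.
- the master substitution: the recursion shifts the index rather than dividing it.


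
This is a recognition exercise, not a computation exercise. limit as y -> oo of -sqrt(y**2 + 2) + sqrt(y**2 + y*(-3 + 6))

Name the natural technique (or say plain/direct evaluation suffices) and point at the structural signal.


Verdict: conjugate multiplication — sqrt(y**2 + y*(-3 + 6)) and sqrt(y**2 + 2) both blow up, but their difference is tame once the conjugate rationalizes it.


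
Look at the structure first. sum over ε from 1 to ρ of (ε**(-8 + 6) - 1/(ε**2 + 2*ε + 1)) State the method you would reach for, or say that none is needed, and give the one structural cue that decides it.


Best approach: telescoping — the summand is ε**(-8 + 6) minus the same expression shifted by one, so consecutive terms cancel in pairs.


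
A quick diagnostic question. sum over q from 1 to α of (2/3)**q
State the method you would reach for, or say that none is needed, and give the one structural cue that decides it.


Method: the geometric series formula — check a ratio of consecutive terms: it is 2/3, independent of the index, so the geometric formula closes the sum.


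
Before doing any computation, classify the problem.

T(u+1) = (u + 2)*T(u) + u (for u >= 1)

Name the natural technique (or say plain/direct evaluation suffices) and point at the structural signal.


Verdict: a summation factor — first-order linear but the coefficient u + 2 moves with the index — divide by the cumulative product and telescope.


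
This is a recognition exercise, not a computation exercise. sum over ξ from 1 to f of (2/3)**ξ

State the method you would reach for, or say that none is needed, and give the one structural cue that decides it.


Best approach: the geometric series formula — term-over-term division gives 2/3 every time — index-free ratio, geometric sum formula applies.


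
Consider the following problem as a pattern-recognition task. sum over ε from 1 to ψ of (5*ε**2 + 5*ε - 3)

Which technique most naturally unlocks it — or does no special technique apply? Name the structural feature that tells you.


Technique: no special technique — this is bookkeeping, not technique: standard formulas for sums of constant-multiple powers of ε apply termwise.


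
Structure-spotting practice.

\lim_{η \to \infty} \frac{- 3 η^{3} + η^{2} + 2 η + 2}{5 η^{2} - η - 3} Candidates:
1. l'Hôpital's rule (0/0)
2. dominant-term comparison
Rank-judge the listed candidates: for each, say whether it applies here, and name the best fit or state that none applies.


Diagnosis: dominant-term comparison — at large η only the top-degree terms survive; compare the leading terms and the limit falls out.
- l'Hôpital's rule (0/0) — as a single quotient the expression runs to ∞/∞ at the limit point — an at-infinity form of the rule would apply, though the leading-growth comparison is the direct reading.
- dominant-term comparison: yes, a natural case for it.


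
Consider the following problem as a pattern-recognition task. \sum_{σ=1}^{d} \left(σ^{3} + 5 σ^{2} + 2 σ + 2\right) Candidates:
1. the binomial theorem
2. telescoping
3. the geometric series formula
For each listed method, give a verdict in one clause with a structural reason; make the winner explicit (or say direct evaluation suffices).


Best approach: no special technique — recognize the absence of structure: constant-multiple powers of σ summed plainly, no special method required.
- the binomial theorem — the terms do not reassemble into a binomial power.
- telescoping: computed from the summand as displayed, the partial sums build up without the pairwise collapse telescoping exploits.
- the geometric series formula — no single multiplier carries one term to the next throughout the sum.


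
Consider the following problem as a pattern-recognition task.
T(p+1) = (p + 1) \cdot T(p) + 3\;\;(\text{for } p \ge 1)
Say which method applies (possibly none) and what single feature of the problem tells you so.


Method: a summation factor — first-order linear but the coefficient p + 1 moves with the index — divide by the cumulative product and telescope.


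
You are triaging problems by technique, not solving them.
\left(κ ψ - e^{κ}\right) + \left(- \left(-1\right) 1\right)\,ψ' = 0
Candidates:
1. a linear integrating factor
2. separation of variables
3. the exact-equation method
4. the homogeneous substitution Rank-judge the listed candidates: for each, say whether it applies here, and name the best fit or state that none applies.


Technique: a linear integrating factor — first power of ψ, nonzero forcing: the integrating-factor recipe applies verbatim with p = κ.
- a linear integrating factor: yes, a natural case for it.
- separation of variables: the two dependences are entangled, not a clean product of one-variable pieces.
- the exact-equation method — the mixed partial derivatives differ, so the left side is not a total differential.
- the homogeneous substitution — the ratio of the variables does not determine the slope.


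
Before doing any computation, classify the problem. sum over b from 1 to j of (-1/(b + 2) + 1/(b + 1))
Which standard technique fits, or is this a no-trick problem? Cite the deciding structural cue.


Best approach: telescoping — the summand is 1/(b + 1) minus the same expression shifted by one, so consecutive terms cancel in pairs.


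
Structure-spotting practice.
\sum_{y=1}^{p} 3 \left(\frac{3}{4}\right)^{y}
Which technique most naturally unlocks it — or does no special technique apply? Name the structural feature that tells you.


Diagnosis: the geometric series formula — each summand is the previous one scaled by \frac{3}{4}; that constant multiplier is itself the geometric structure.


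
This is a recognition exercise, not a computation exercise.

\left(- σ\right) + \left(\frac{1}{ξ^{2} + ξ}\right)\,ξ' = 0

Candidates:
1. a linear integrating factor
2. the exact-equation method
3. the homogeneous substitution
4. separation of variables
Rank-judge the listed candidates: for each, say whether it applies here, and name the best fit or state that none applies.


Verdict: separation of variables — the slope splits multiplicatively: σ carrying all σ-dependence times ξ^{2} + ξ carrying all ξ-dependence — separate and integrate. This doubles as a Bernoulli equation in the unknown as written; dividing and integrating works on it directly.
- a linear integrating factor: the unknown enters nonlinearly (through a power, a denominator, or a transcendental function), which the linear integrating-factor recipe cannot absorb as-is — any repair would come from a preliminary substitution, not the factor.
- the exact-equation method: with no real cross-dependence between the variables, the exact-equation machinery is a detour rather than the natural reading.
- the homogeneous substitution: rescaling both variables together changes the slope, so no ratio substitution collapses it.
- separation of variables — yes, a natural case for it.


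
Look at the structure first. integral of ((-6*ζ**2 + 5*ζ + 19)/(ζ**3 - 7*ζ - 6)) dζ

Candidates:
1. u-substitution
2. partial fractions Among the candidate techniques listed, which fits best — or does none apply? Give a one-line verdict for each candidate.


Method: partial fractions — each factor of ζ**3 - 7*ζ - 6 owns one elementary piece of the integrand — separate them and integrate piecewise.
- u-substitution — no subexpression of the integrand pairs with its own derivative as a factor — individual terms may offer their own substitutions, but any change of variable covering the whole integral would have to be constructed from outside the expression.
- partial fractions: applicable, and directly so.


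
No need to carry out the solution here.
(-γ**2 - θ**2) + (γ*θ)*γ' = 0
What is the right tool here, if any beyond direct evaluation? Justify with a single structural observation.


Technique: the homogeneous substitution — scaling θ and γ together leaves the slope fixed — it depends only on γ/θ, so substitute the ratio. A Bernoulli rewrite works here as the equation stands — the homogeneous substitution is the more immediate reading.


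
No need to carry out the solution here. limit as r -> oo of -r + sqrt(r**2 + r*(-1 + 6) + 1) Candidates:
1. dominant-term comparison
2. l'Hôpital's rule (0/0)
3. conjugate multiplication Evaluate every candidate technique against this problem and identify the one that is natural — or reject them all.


Method: conjugate multiplication — infinity minus infinity with a radical in play — multiply by the conjugate so the divergences of sqrt(r**2 + r*(-1 + 6) + 1) and r annihilate.
- dominant-term comparison: this is not a rational comparison of growth rates at infinity.
- l'Hôpital's rule (0/0) — the expression is a difference driving to ∞ − ∞, not a 0/0 quotient — there is no ratio for the rule to differentiate.
- conjugate multiplication: applies; the problem has the shape this method handles.


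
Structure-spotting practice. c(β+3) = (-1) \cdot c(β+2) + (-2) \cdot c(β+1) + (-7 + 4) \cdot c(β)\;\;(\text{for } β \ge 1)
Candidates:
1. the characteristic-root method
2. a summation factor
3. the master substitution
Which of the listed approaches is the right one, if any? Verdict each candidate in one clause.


Technique: the characteristic-root method — linear, homogeneous, constant coefficients: solutions of the form r^β exist — find the roots of the characteristic polynomial.
- the characteristic-root method — a fit — the right tool for this form.
- a summation factor: a summation factor telescopes one-step recursions; this one carries higher-order memory.
- the master substitution — the recursion shifts the index rather than dividing it.


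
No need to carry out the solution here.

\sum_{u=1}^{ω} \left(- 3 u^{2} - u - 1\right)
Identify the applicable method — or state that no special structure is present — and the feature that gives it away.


Verdict: no special technique — with only polynomial terms in u present, the classical sum-of-powers identities are all you need.
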